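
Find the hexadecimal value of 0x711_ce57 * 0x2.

Multiply each base-16 digit by 2, carrying:
  7×2 = 14 → write e
  5×2 = 10 → write a
  e×2 = 28 → write c carry 1
  c×2+1 = 25 → write 9 carry 1
  1×2+1 = 3 → write 3
  1×2 = 2 → write 2
  7×2 = 14 → write e

0xe239cae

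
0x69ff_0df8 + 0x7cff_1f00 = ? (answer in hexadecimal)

Add column by column in base 16, right to left:
  8+0 = 8
  f+0 = f
  d+f = c carry 1
  0+1+1 = 2
  f+f = e carry 1
  f+f+1 = f carry 1
  9+c+1 = 6 carry 1
  6+7+1 = e

0xe6fe2cf8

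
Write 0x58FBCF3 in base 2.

0b101100011111011110011110011

Expand each hex digit to 4 bits: 5=0101 8=1000 F=1111 B=1011 C=1100 F=1111 3=0011.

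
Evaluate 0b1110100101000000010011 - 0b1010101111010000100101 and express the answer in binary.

Subtract column by column in base 2:
  1-1 → 0
  1-0 → 1
  0-1 → 1 (borrow)
  0-0-1 → 1 (borrow)
  1-0-1 → 0
  0-1 → 1 (borrow)
  0-0-1 → 1 (borrow)
  0-0-1 → 1 (borrow)
  0-0-1 → 1 (borrow)
  0-0-1 → 1 (borrow)
  0-1-1 → 0 (borrow)
  0-0-1 → 1 (borrow)
  1-1-1 → 1 (borrow)
  0-1-1 → 0 (borrow)
  1-1-1 → 1 (borrow)
  0-1-1 → 0 (borrow)
  0-0-1 → 1 (borrow)
  1-1-1 → 1 (borrow)
  0-0-1 → 1 (borrow)
  1-1-1 → 1 (borrow)
  1-0-1 → 0
  1-1 → 0

0b11110101101111101110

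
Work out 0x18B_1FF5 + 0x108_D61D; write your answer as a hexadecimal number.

0x293F612

Add column by column in base 16, right to left:
  5+D = 2 carry 1
  F+1+1 = 1 carry 1
  F+6+1 = 6 carry 1
  1+D+1 = F
  B+8 = 3 carry 1
  8+0+1 = 9
  1+1 = 2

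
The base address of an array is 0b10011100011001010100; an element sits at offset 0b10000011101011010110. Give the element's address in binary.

Add column by column in base 2, right to left:
  0+0 = 0
  0+1 = 1
  1+1 = 0 carry 1
  0+0+1 = 1
  1+1 = 0 carry 1
  0+0+1 = 1
  1+1 = 0 carry 1
  0+1+1 = 0 carry 1
  0+0+1 = 1
  1+1 = 0 carry 1
  1+0+1 = 0 carry 1
  0+1+1 = 0 carry 1
  0+1+1 = 0 carry 1
  0+1+1 = 0 carry 1
  1+0+1 = 0 carry 1
  1+0+1 = 0 carry 1
  1+0+1 = 0 carry 1
  0+0+1 = 1
  0+0 = 0
  1+1 = 0 carry 1
  final carry 1

0b100100000000100101010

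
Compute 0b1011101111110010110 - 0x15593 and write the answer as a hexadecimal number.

0b1011101111110010110 = 0x5df96 in hexadecimal.
Subtract column by column in base 16:
  6-3 → 3
  9-9 → 0
  f-5 → a
  d-5 → 8
  5-1 → 4

0x48a03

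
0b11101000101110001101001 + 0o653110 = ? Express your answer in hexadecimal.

0b11101000101110001101001 = 0x745C69 in hexadecimal.
0o653110 = 0x35648 in hexadecimal.
Add column by column in base 16, right to left:
  9+8 = 1 carry 1
  6+4+1 = B
  C+6 = 2 carry 1
  5+5+1 = B
  4+3 = 7
  7+0 = 7

0x77B2B1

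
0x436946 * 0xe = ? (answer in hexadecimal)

0x3afc1d4

Multiply each base-16 digit by 14, carrying:
  6×14 = 84 → write 4 carry 5
  4×14+5 = 61 → write d carry 3
  9×14+3 = 129 → write 1 carry 8
  6×14+8 = 92 → write c carry 5
  3×14+5 = 47 → write f carry 2
  4×14+2 = 58 → write a carry 3
  remaining carry: 3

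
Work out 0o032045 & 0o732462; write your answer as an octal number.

AND each oct digit independently (no carries):
  0&7=0, 3&3=3, 2&2=2, 0&4=0, 4&6=4, 5&2=0

0o032040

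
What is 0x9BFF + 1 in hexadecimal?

0x9C00

The trailing 2 digits are F (max in base 16), so adding 1 cascades: they roll to 0 and the next digit up increments.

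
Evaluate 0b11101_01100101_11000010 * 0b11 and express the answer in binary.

0b10110000011000101000110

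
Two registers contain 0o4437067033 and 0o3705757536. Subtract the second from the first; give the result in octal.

0o531107275

Subtract column by column in base 8:
  3-6 → 5 (borrow)
  3-3-1 → 7 (borrow)
  0-5-1 → 2 (borrow)
  7-7-1 → 7 (borrow)
  6-5-1 → 0
  0-7 → 1 (borrow)
  7-5-1 → 1
  3-0 → 3
  4-7 → 5 (borrow)
  4-3-1 → 0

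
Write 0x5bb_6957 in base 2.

0b101101110110110100101010111

Expand each hex digit to 4 bits: 5=0101 b=1011 b=1011 6=0110 9=1001 5=0101 7=0111.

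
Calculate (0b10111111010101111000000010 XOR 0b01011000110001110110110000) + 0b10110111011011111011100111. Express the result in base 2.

First 0b10111111010101111000000010 XOR 0b01011000110001110110110000 = 0b11100111100100001110110010.
Add column by column in base 2, right to left:
  0+1 = 1
  1+1 = 0 carry 1
  0+1+1 = 0 carry 1
  0+0+1 = 1
  1+0 = 1
  1+1 = 0 carry 1
  0+1+1 = 0 carry 1
  1+1+1 = 1 carry 1
  1+0+1 = 0 carry 1
  1+1+1 = 1 carry 1
  0+1+1 = 0 carry 1
  0+1+1 = 0 carry 1
  0+1+1 = 0 carry 1
  0+1+1 = 0 carry 1
  1+0+1 = 0 carry 1
  0+1+1 = 0 carry 1
  0+1+1 = 0 carry 1
  1+0+1 = 0 carry 1
  1+1+1 = 1 carry 1
  1+1+1 = 1 carry 1
  1+1+1 = 1 carry 1
  0+0+1 = 1
  0+1 = 1
  1+1 = 0 carry 1
  1+0+1 = 0 carry 1
  1+1+1 = 1 carry 1
  final carry 1

0b110011111000000001010011001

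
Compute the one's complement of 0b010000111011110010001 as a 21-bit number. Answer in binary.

0b101111000100001101110

Invert each bit: 010000111011110010001 → 101111000100001101110.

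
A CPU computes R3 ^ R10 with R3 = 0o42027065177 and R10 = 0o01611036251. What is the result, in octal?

0o43636053326

XOR each oct digit independently (no carries):
  4^0=4, 2^1=3, 0^6=6, 2^1=3, 7^1=6, 0^0=0, 6^3=5, 5^6=3, 1^2=3, 7^5=2, 7^1=6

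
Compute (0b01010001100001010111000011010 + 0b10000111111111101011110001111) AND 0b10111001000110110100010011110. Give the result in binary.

Add column by column in base 2, right to left:
  0+1 = 1
  1+1 = 0 carry 1
  0+1+1 = 0 carry 1
  1+1+1 = 1 carry 1
  1+0+1 = 0 carry 1
  0+0+1 = 1
  0+0 = 0
  0+1 = 1
  0+1 = 1
  1+1 = 0 carry 1
  1+1+1 = 1 carry 1
  1+0+1 = 0 carry 1
  0+1+1 = 0 carry 1
  1+0+1 = 0 carry 1
  0+1+1 = 0 carry 1
  1+1+1 = 1 carry 1
  0+1+1 = 0 carry 1
  0+1+1 = 0 carry 1
  0+1+1 = 0 carry 1
  0+1+1 = 0 carry 1
  1+1+1 = 1 carry 1
  1+1+1 = 1 carry 1
  0+1+1 = 0 carry 1
  0+1+1 = 0 carry 1
  0+0+1 = 1
  1+0 = 1
  0+0 = 0
  1+0 = 1
  0+1 = 1
Sum = 0b11011001100001000010110101001; now AND with 0b10111001000110110100010011110:
  11011001100001000010110101001
& 10111001000110110100010011110
= 10011001000000000000010001000

0b10011001000000000000010001000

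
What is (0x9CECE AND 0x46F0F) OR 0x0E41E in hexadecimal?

0xEE1E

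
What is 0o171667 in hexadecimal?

0xf3b7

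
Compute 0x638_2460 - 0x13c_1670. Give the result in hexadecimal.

0x4fc0df0

Subtract column by column in base 16:
  0-0 → 0
  6-7 → f (borrow)
  4-6-1 → d (borrow)
  2-1-1 → 0
  8-c → c (borrow)
  3-3-1 → f (borrow)
  6-1-1 → 4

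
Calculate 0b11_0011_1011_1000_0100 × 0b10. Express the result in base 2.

0b1100111011100001000

Multiply each base-2 digit by 2, carrying:
  0×2 = 0 → write 0
  0×2 = 0 → write 0
  1×2 = 2 → write 0 carry 1
  0×2+1 = 1 → write 1
  0×2 = 0 → write 0
  0×2 = 0 → write 0
  0×2 = 0 → write 0
  1×2 = 2 → write 0 carry 1
  1×2+1 = 3 → write 1 carry 1
  1×2+1 = 3 → write 1 carry 1
  0×2+1 = 1 → write 1
  1×2 = 2 → write 0 carry 1
  1×2+1 = 3 → write 1 carry 1
  1×2+1 = 3 → write 1 carry 1
  0×2+1 = 1 → write 1
  0×2 = 0 → write 0
  1×2 = 2 → write 0 carry 1
  1×2+1 = 3 → write 1 carry 1
  remaining carry: 1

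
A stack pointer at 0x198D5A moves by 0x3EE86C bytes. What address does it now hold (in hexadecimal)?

0x5875C6

Add column by column in base 16, right to left:
  A+C = 6 carry 1
  5+6+1 = C
  D+8 = 5 carry 1
  8+E+1 = 7 carry 1
  9+E+1 = 8 carry 1
  1+3+1 = 5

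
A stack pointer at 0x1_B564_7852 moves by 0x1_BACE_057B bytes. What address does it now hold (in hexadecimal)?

0x370327DCD

Add column by column in base 16, right to left:
  2+B = D
  5+7 = C
  8+5 = D
  7+0 = 7
  4+E = 2 carry 1
  6+C+1 = 3 carry 1
  5+A+1 = 0 carry 1
  B+B+1 = 7 carry 1
  1+1+1 = 3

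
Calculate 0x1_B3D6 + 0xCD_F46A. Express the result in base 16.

0xCFA840

Add column by column in base 16, right to left:
  6+A = 0 carry 1
  D+6+1 = 4 carry 1
  3+4+1 = 8
  B+F = A carry 1
  1+D+1 = F
  0+C = C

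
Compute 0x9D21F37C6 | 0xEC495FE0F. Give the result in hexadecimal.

0xFD69FFFCF

OR each hex digit independently (no carries):
  9|E=F, D|C=D, 2|4=6, 1|9=9, F|5=F, 3|F=F, 7|E=F, C|0=C, 6|F=F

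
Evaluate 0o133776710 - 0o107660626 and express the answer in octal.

0o24116062

Subtract column by column in base 8:
  0-6 → 2 (borrow)
  1-2-1 → 6 (borrow)
  7-6-1 → 0
  6-0 → 6
  7-6 → 1
  7-6 → 1
  3-7 → 4 (borrow)
  3-0-1 → 2
  1-1 → 0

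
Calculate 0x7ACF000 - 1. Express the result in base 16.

The trailing 3 digits are 0, so subtracting 1 borrows through: they become F and the next digit up decrements.

0x7ACEFFF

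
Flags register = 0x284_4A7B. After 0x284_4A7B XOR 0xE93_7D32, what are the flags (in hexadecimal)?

0xC173749

XOR each hex digit independently (no carries):
  2^E=C, 8^9=1, 4^3=7, 4^7=3, A^D=7, 7^3=4, B^2=9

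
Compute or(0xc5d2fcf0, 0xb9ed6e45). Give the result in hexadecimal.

0xfdfffef5

OR each hex digit independently (no carries):
  c|b=f, 5|9=d, d|e=f, 2|d=f, f|6=f, c|e=e, f|4=f, 0|5=5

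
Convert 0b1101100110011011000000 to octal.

Group the bits in threes: 001 101 100 110 011 011 000 000 → 15463300.

0o15463300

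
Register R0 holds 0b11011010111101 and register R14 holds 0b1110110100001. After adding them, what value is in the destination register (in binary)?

Add column by column in base 2, right to left:
  1+1 = 0 carry 1
  0+0+1 = 1
  1+0 = 1
  1+0 = 1
  1+0 = 1
  1+1 = 0 carry 1
  0+0+1 = 1
  1+1 = 0 carry 1
  0+1+1 = 0 carry 1
  1+0+1 = 0 carry 1
  1+1+1 = 1 carry 1
  0+1+1 = 0 carry 1
  1+1+1 = 1 carry 1
  1+0+1 = 0 carry 1
  final carry 1

0b101010001011110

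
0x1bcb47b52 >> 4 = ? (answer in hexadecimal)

Shifting right by 4 bits = 1 hex digit: drop the last 1.

0x1bcb47b5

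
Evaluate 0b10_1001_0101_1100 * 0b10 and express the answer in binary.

0b101001010111000

Multiply each base-2 digit by 2, carrying:
  0×2 = 0 → write 0
  0×2 = 0 → write 0
  1×2 = 2 → write 0 carry 1
  1×2+1 = 3 → write 1 carry 1
  1×2+1 = 3 → write 1 carry 1
  0×2+1 = 1 → write 1
  1×2 = 2 → write 0 carry 1
  0×2+1 = 1 → write 1
  1×2 = 2 → write 0 carry 1
  0×2+1 = 1 → write 1
  0×2 = 0 → write 0
  1×2 = 2 → write 0 carry 1
  0×2+1 = 1 → write 1
  1×2 = 2 → write 0 carry 1
  remaining carry: 1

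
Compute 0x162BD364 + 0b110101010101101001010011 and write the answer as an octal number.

0o2700226667

0x162BD364 = 0o2612751544 in octal.
0b110101010101101001010011 = 0o65255123 in octal.
Add column by column in base 8, right to left:
  4+3 = 7
  4+2 = 6
  5+1 = 6
  1+5 = 6
  5+5 = 2 carry 1
  7+2+1 = 2 carry 1
  2+5+1 = 0 carry 1
  1+6+1 = 0 carry 1
  6+0+1 = 7
  2+0 = 2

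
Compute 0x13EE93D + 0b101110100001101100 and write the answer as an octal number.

0o120350651

0x13EE93D = 0o117564475 in octal.
0b101110100001101100 = 0o564154 in octal.
Add column by column in base 8, right to left:
  5+4 = 1 carry 1
  7+5+1 = 5 carry 1
  4+1+1 = 6
  4+4 = 0 carry 1
  6+6+1 = 5 carry 1
  5+5+1 = 3 carry 1
  7+0+1 = 0 carry 1
  1+0+1 = 2
  1+0 = 1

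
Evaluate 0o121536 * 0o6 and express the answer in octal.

0o752064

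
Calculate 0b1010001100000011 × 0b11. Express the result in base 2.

Multiply each base-2 digit by 3, carrying:
  1×3 = 3 → write 1 carry 1
  1×3+1 = 4 → write 0 carry 2
  0×3+2 = 2 → write 0 carry 1
  0×3+1 = 1 → write 1
  0×3 = 0 → write 0
  0×3 = 0 → write 0
  0×3 = 0 → write 0
  0×3 = 0 → write 0
  1×3 = 3 → write 1 carry 1
  1×3+1 = 4 → write 0 carry 2
  0×3+2 = 2 → write 0 carry 1
  0×3+1 = 1 → write 1
  0×3 = 0 → write 0
  1×3 = 3 → write 1 carry 1
  0×3+1 = 1 → write 1
  1×3 = 3 → write 1 carry 1
  remaining carry: 1

0b11110100100001001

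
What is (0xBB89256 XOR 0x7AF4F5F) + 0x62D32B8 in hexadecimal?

0x12450FC1

First 0xBB89256 XOR 0x7AF4F5F = 0xC17DD09.
Add column by column in base 16, right to left:
  9+8 = 1 carry 1
  0+B+1 = C
  D+2 = F
  D+3 = 0 carry 1
  7+D+1 = 5 carry 1
  1+2+1 = 4
  C+6 = 2 carry 1
  final carry 1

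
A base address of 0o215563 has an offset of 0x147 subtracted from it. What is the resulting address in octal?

0o215054

0x147 = 0o507 in octal.
Subtract column by column in base 8:
  3-7 → 4 (borrow)
  6-0-1 → 5
  5-5 → 0
  5-0 → 5
  1-0 → 1
  2-0 → 2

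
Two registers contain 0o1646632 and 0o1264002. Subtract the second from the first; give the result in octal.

Subtract column by column in base 8:
  2-2 → 0
  3-0 → 3
  6-0 → 6
  6-4 → 2
  4-6 → 6 (borrow)
  6-2-1 → 3
  1-1 → 0

0o362630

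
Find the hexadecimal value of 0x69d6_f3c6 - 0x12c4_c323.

0x571230a3

Subtract column by column in base 16:
  6-3 → 3
  c-2 → a
  3-3 → 0
  f-c → 3
  6-4 → 2
  d-c → 1
  9-2 → 7
  6-1 → 5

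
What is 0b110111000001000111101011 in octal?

0o67010753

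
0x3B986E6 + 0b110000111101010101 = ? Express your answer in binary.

0b11101111001001011000111011

0x3B986E6 = 0b11101110011000011011100110 in binary.
Add column by column in base 2, right to left:
  0+1 = 1
  1+0 = 1
  1+1 = 0 carry 1
  0+0+1 = 1
  0+1 = 1
  1+0 = 1
  1+1 = 0 carry 1
  1+0+1 = 0 carry 1
  0+1+1 = 0 carry 1
  1+1+1 = 1 carry 1
  1+1+1 = 1 carry 1
  0+1+1 = 0 carry 1
  0+0+1 = 1
  0+0 = 0
  0+0 = 0
  1+0 = 1
  1+1 = 0 carry 1
  0+1+1 = 0 carry 1
  0+0+1 = 1
  1+0 = 1
  1+0 = 1
  1+0 = 1
  0+0 = 0
  1+0 = 1
  1+0 = 1
  1+0 = 1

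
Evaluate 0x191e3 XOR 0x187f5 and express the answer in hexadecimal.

0x01616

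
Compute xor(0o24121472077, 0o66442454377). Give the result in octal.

XOR each oct digit independently (no carries):
  2^6=4, 4^6=2, 1^4=5, 2^4=6, 1^2=3, 4^4=0, 7^5=2, 2^4=6, 0^3=3, 7^7=0, 7^7=0

0o42563026300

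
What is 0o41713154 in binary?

Each octal digit is 3 bits: 4=100 1=001 7=111 1=001 3=011 1=001 5=101 4=100.

0b100001111001011001101100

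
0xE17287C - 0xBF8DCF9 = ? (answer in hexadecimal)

0x21E4B83

Subtract column by column in base 16:
  C-9 → 3
  7-F → 8 (borrow)
  8-C-1 → B (borrow)
  2-D-1 → 4 (borrow)
  7-8-1 → E (borrow)
  1-F-1 → 1 (borrow)
  E-B-1 → 2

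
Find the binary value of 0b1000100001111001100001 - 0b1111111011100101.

0b1000010001111101111100

Subtract column by column in base 2:
  1-1 → 0
  0-0 → 0
  0-1 → 1 (borrow)
  0-0-1 → 1 (borrow)
  0-0-1 → 1 (borrow)
  1-1-1 → 1 (borrow)
  1-1-1 → 1 (borrow)
  0-1-1 → 0 (borrow)
  0-0-1 → 1 (borrow)
  1-1-1 → 1 (borrow)
  1-1-1 → 1 (borrow)
  1-1-1 → 1 (borrow)
  1-1-1 → 1 (borrow)
  0-1-1 → 0 (borrow)
  0-1-1 → 0 (borrow)
  0-1-1 → 0 (borrow)
  0-0-1 → 1 (borrow)
  1-0-1 → 0
  0-0 → 0
  0-0 → 0
  0-0 → 0
  1-0 → 1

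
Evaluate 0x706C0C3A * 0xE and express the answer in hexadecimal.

Multiply each base-16 digit by 14, carrying:
  A×14 = 140 → write C carry 8
  3×14+8 = 50 → write 2 carry 3
  C×14+3 = 171 → write B carry 10
  0×14+10 = 10 → write A
  C×14 = 168 → write 8 carry 10
  6×14+10 = 94 → write E carry 5
  0×14+5 = 5 → write 5
  7×14 = 98 → write 2 carry 6
  remaining carry: 6

0x625E8AB2C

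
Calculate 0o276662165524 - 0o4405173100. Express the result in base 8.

0o272254772424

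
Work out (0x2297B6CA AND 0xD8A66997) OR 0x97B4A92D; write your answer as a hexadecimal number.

0x97B6A9AF

0x2297B6CA AND 0xD8A66997 = 0x00862082.
Then OR with 0x97B4A92D.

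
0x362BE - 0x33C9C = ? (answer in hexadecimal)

Subtract column by column in base 16:
  E-C → 2
  B-9 → 2
  2-C → 6 (borrow)
  6-3-1 → 2
  3-3 → 0

0x2622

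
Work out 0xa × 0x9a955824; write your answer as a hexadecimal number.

0x609d57168

Multiply each base-16 digit by 10, carrying:
  4×10 = 40 → write 8 carry 2
  2×10+2 = 22 → write 6 carry 1
  8×10+1 = 81 → write 1 carry 5
  5×10+5 = 55 → write 7 carry 3
  5×10+3 = 53 → write 5 carry 3
  9×10+3 = 93 → write d carry 5
  a×10+5 = 105 → write 9 carry 6
  9×10+6 = 96 → write 0 carry 6
  remaining carry: 6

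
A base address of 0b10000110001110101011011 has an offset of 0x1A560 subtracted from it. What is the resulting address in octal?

0o20273773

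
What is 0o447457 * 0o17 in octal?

Multiply each base-8 digit by 15, carrying:
  7×15 = 105 → write 1 carry 13
  5×15+13 = 88 → write 0 carry 11
  4×15+11 = 71 → write 7 carry 8
  7×15+8 = 113 → write 1 carry 14
  4×15+14 = 74 → write 2 carry 9
  4×15+9 = 69 → write 5 carry 8
  remaining carry: 10

0o10521701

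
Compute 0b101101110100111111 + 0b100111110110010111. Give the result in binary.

Add column by column in base 2, right to left:
  1+1 = 0 carry 1
  1+1+1 = 1 carry 1
  1+1+1 = 1 carry 1
  1+0+1 = 0 carry 1
  1+1+1 = 1 carry 1
  1+0+1 = 0 carry 1
  0+0+1 = 1
  0+1 = 1
  1+1 = 0 carry 1
  0+0+1 = 1
  1+1 = 0 carry 1
  1+1+1 = 1 carry 1
  1+1+1 = 1 carry 1
  0+1+1 = 0 carry 1
  1+1+1 = 1 carry 1
  1+0+1 = 0 carry 1
  0+0+1 = 1
  1+1 = 0 carry 1
  final carry 1

0b1010101101011010110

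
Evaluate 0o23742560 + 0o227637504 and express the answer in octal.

Add column by column in base 8, right to left:
  0+4 = 4
  6+0 = 6
  5+5 = 2 carry 1
  2+7+1 = 2 carry 1
  4+3+1 = 0 carry 1
  7+6+1 = 6 carry 1
  3+7+1 = 3 carry 1
  2+2+1 = 5
  0+2 = 2

0o253602264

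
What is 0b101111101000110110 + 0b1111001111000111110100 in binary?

0b1111111110110000101010

Add column by column in base 2, right to left:
  0+0 = 0
  1+0 = 1
  1+1 = 0 carry 1
  0+0+1 = 1
  1+1 = 0 carry 1
  1+1+1 = 1 carry 1
  0+1+1 = 0 carry 1
  0+1+1 = 0 carry 1
  0+1+1 = 0 carry 1
  1+0+1 = 0 carry 1
  0+0+1 = 1
  1+0 = 1
  1+1 = 0 carry 1
  1+1+1 = 1 carry 1
  1+1+1 = 1 carry 1
  1+1+1 = 1 carry 1
  0+0+1 = 1
  1+0 = 1
  0+1 = 1
  0+1 = 1
  0+1 = 1
  0+1 = 1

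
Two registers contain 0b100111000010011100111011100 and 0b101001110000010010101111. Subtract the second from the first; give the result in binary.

0b100001110100011010100101101

Subtract column by column in base 2:
  0-1 → 1 (borrow)
  0-1-1 → 0 (borrow)
  1-1-1 → 1 (borrow)
  1-1-1 → 1 (borrow)
  1-0-1 → 0
  0-1 → 1 (borrow)
  1-0-1 → 0
  1-1 → 0
  1-0 → 1
  0-0 → 0
  0-1 → 1 (borrow)
  1-0-1 → 0
  1-0 → 1
  1-0 → 1
  0-0 → 0
  0-0 → 0
  1-1 → 0
  0-1 → 1 (borrow)
  0-1-1 → 0 (borrow)
  0-0-1 → 1 (borrow)
  0-0-1 → 1 (borrow)
  1-1-1 → 1 (borrow)
  1-0-1 → 0
  1-1 → 0
  0-0 → 0
  0-0 → 0
  1-0 → 1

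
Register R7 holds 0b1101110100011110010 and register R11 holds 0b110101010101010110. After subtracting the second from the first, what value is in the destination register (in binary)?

Subtract column by column in base 2:
  0-0 → 0
  1-1 → 0
  0-1 → 1 (borrow)
  0-0-1 → 1 (borrow)
  1-1-1 → 1 (borrow)
  1-0-1 → 0
  1-1 → 0
  1-0 → 1
  0-1 → 1 (borrow)
  0-0-1 → 1 (borrow)
  0-1-1 → 0 (borrow)
  1-0-1 → 0
  0-1 → 1 (borrow)
  1-0-1 → 0
  1-1 → 0
  1-0 → 1
  0-1 → 1 (borrow)
  1-1-1 → 1 (borrow)
  1-0-1 → 0

0b111001001110011100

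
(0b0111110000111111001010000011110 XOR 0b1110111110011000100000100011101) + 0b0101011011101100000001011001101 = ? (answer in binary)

First 0b0111110000111111001010000011110 XOR 0b1110111110011000100000100011101 = 0b1001001110100111101010100000011.
Add column by column in base 2, right to left:
  1+1 = 0 carry 1
  1+0+1 = 0 carry 1
  0+1+1 = 0 carry 1
  0+1+1 = 0 carry 1
  0+0+1 = 1
  0+0 = 0
  0+1 = 1
  0+1 = 1
  1+0 = 1
  0+1 = 1
  1+0 = 1
  0+0 = 0
  1+0 = 1
  0+0 = 0
  1+0 = 1
  1+0 = 1
  1+0 = 1
  1+1 = 0 carry 1
  0+1+1 = 0 carry 1
  0+0+1 = 1
  1+1 = 0 carry 1
  0+1+1 = 0 carry 1
  1+1+1 = 1 carry 1
  1+0+1 = 0 carry 1
  1+1+1 = 1 carry 1
  0+1+1 = 0 carry 1
  0+0+1 = 1
  1+1 = 0 carry 1
  0+0+1 = 1
  0+1 = 1
  1+0 = 1

0b1110101010010011101011111010000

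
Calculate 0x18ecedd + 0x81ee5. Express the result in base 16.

Add column by column in base 16, right to left:
  d+5 = 2 carry 1
  d+e+1 = c carry 1
  e+e+1 = d carry 1
  c+1+1 = e
  e+8 = 6 carry 1
  8+0+1 = 9
  1+0 = 1

0x196edc2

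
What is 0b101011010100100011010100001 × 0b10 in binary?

Multiply each base-2 digit by 2, carrying:
  1×2 = 2 → write 0 carry 1
  0×2+1 = 1 → write 1
  0×2 = 0 → write 0
  0×2 = 0 → write 0
  0×2 = 0 → write 0
  1×2 = 2 → write 0 carry 1
  0×2+1 = 1 → write 1
  1×2 = 2 → write 0 carry 1
  0×2+1 = 1 → write 1
  1×2 = 2 → write 0 carry 1
  1×2+1 = 3 → write 1 carry 1
  0×2+1 = 1 → write 1
  0×2 = 0 → write 0
  0×2 = 0 → write 0
  1×2 = 2 → write 0 carry 1
  0×2+1 = 1 → write 1
  0×2 = 0 → write 0
  1×2 = 2 → write 0 carry 1
  0×2+1 = 1 → write 1
  1×2 = 2 → write 0 carry 1
  0×2+1 = 1 → write 1
  1×2 = 2 → write 0 carry 1
  1×2+1 = 3 → write 1 carry 1
  0×2+1 = 1 → write 1
  1×2 = 2 → write 0 carry 1
  0×2+1 = 1 → write 1
  1×2 = 2 → write 0 carry 1
  remaining carry: 1

0b1010110101001000110101000010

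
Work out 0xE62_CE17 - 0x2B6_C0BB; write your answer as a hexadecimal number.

0xBAC0D5C

Subtract column by column in base 16:
  7-B → C (borrow)
  1-B-1 → 5 (borrow)
  E-0-1 → D
  C-C → 0
  2-6 → C (borrow)
  6-B-1 → A (borrow)
  E-2-1 → B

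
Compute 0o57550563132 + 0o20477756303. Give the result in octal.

Add column by column in base 8, right to left:
  2+3 = 5
  3+0 = 3
  1+3 = 4
  3+6 = 1 carry 1
  6+5+1 = 4 carry 1
  5+7+1 = 5 carry 1
  0+7+1 = 0 carry 1
  5+7+1 = 5 carry 1
  5+4+1 = 2 carry 1
  7+0+1 = 0 carry 1
  5+2+1 = 0 carry 1
  final carry 1

0o100250541435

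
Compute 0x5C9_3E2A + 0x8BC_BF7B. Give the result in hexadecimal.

0xE85FDA5

Add column by column in base 16, right to left:
  A+B = 5 carry 1
  2+7+1 = A
  E+F = D carry 1
  3+B+1 = F
  9+C = 5 carry 1
  C+B+1 = 8 carry 1
  5+8+1 = E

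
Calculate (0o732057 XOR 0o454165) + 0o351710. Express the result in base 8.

First 0o732057 XOR 0o454165 = 0o366132.
Add column by column in base 8, right to left:
  2+0 = 2
  3+1 = 4
  1+7 = 0 carry 1
  6+1+1 = 0 carry 1
  6+5+1 = 4 carry 1
  3+3+1 = 7

0o740042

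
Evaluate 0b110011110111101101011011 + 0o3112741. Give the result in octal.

0o67010474

0b110011110111101101011011 = 0o63675533 in octal.
Add column by column in base 8, right to left:
  3+1 = 4
  3+4 = 7
  5+7 = 4 carry 1
  5+2+1 = 0 carry 1
  7+1+1 = 1 carry 1
  6+1+1 = 0 carry 1
  3+3+1 = 7
  6+0 = 6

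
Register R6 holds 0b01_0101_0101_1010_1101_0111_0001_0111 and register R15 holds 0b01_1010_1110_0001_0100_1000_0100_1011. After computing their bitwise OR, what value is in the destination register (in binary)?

OR bit by bit (1 where either bit is 1):
  010101010110101101011100010111
| 011010111000010100100001001011
= 011111111110111101111101011111

0b011111111110111101111101011111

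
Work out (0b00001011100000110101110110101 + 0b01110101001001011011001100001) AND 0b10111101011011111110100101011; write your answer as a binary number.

0b10000000001010010000000000010

Add column by column in base 2, right to left:
  1+1 = 0 carry 1
  0+0+1 = 1
  1+0 = 1
  0+0 = 0
  1+0 = 1
  1+1 = 0 carry 1
  0+1+1 = 0 carry 1
  1+0+1 = 0 carry 1
  1+0+1 = 0 carry 1
  1+1+1 = 1 carry 1
  0+1+1 = 0 carry 1
  1+0+1 = 0 carry 1
  0+1+1 = 0 carry 1
  1+1+1 = 1 carry 1
  1+0+1 = 0 carry 1
  0+1+1 = 0 carry 1
  0+0+1 = 1
  0+0 = 0
  0+1 = 1
  0+0 = 0
  1+0 = 1
  1+1 = 0 carry 1
  1+0+1 = 0 carry 1
  0+1+1 = 0 carry 1
  1+0+1 = 0 carry 1
  0+1+1 = 0 carry 1
  0+1+1 = 0 carry 1
  0+1+1 = 0 carry 1
  final carry 1
Sum = 0b10000000101010010001000010110; now AND with 0b10111101011011111110100101011:
  10000000101010010001000010110
& 10111101011011111110100101011
= 10000000001010010000000000010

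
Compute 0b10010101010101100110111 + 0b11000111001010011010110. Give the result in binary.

0b101011100100000000001101

Add column by column in base 2, right to left:
  1+0 = 1
  1+1 = 0 carry 1
  1+1+1 = 1 carry 1
  0+0+1 = 1
  1+1 = 0 carry 1
  1+0+1 = 0 carry 1
  0+1+1 = 0 carry 1
  0+1+1 = 0 carry 1
  1+0+1 = 0 carry 1
  1+0+1 = 0 carry 1
  0+1+1 = 0 carry 1
  1+0+1 = 0 carry 1
  0+1+1 = 0 carry 1
  1+0+1 = 0 carry 1
  0+0+1 = 1
  1+1 = 0 carry 1
  0+1+1 = 0 carry 1
  1+1+1 = 1 carry 1
  0+0+1 = 1
  1+0 = 1
  0+0 = 0
  0+1 = 1
  1+1 = 0 carry 1
  final carry 1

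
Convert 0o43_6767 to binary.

0b100011110111110111

Each octal digit is 3 bits: 4=100 3=011 6=110 7=111 6=110 7=111.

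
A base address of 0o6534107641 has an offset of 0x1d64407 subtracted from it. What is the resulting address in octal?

0x1d64407 = 0o165442007 in octal.
Subtract column by column in base 8:
  1-7 → 2 (borrow)
  4-0-1 → 3
  6-0 → 6
  7-2 → 5
  0-4 → 4 (borrow)
  1-4-1 → 4 (borrow)
  4-5-1 → 6 (borrow)
  3-6-1 → 4 (borrow)
  5-1-1 → 3
  6-0 → 6

0o6346445632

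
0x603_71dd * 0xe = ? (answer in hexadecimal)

0x54303a16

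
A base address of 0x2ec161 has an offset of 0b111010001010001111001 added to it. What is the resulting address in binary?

0b10010111101010111011010

0x2ec161 = 0b1011101100000101100001 in binary.
Add column by column in base 2, right to left:
  1+1 = 0 carry 1
  0+0+1 = 1
  0+0 = 0
  0+1 = 1
  0+1 = 1
  1+1 = 0 carry 1
  1+1+1 = 1 carry 1
  0+0+1 = 1
  1+0 = 1
  0+0 = 0
  0+1 = 1
  0+0 = 0
  0+1 = 1
  0+0 = 0
  1+0 = 1
  1+0 = 1
  0+1 = 1
  1+0 = 1
  1+1 = 0 carry 1
  1+1+1 = 1 carry 1
  0+1+1 = 0 carry 1
  1+0+1 = 0 carry 1
  final carry 1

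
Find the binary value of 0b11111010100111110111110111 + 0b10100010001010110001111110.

0b110011100110010101001110101

Add column by column in base 2, right to left:
  1+0 = 1
  1+1 = 0 carry 1
  1+1+1 = 1 carry 1
  0+1+1 = 0 carry 1
  1+1+1 = 1 carry 1
  1+1+1 = 1 carry 1
  1+1+1 = 1 carry 1
  1+0+1 = 0 carry 1
  1+0+1 = 0 carry 1
  0+0+1 = 1
  1+1 = 0 carry 1
  1+1+1 = 1 carry 1
  1+0+1 = 0 carry 1
  1+1+1 = 1 carry 1
  1+0+1 = 0 carry 1
  0+1+1 = 0 carry 1
  0+0+1 = 1
  1+0 = 1
  0+0 = 0
  1+1 = 0 carry 1
  0+0+1 = 1
  1+0 = 1
  1+0 = 1
  1+1 = 0 carry 1
  1+0+1 = 0 carry 1
  1+1+1 = 1 carry 1
  final carry 1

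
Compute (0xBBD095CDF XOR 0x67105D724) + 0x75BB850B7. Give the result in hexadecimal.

0x1527C4DCB2

First 0xBBD095CDF XOR 0x67105D724 = 0xDCC0C8BFB.
Add column by column in base 16, right to left:
  B+7 = 2 carry 1
  F+B+1 = B carry 1
  B+0+1 = C
  8+5 = D
  C+8 = 4 carry 1
  0+B+1 = C
  C+B = 7 carry 1
  C+5+1 = 2 carry 1
  D+7+1 = 5 carry 1
  final carry 1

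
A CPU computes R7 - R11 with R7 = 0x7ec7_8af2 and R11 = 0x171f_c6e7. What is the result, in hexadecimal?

0x67a7c40b

Subtract column by column in base 16:
  2-7 → b (borrow)
  f-e-1 → 0
  a-6 → 4
  8-c → c (borrow)
  7-f-1 → 7 (borrow)
  c-1-1 → a
  e-7 → 7
  7-1 → 6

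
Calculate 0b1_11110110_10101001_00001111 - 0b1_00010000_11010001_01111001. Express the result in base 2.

Subtract column by column in base 2:
  1-1 → 0
  1-0 → 1
  1-0 → 1
  1-1 → 0
  0-1 → 1 (borrow)
  0-1-1 → 0 (borrow)
  0-1-1 → 0 (borrow)
  0-0-1 → 1 (borrow)
  1-1-1 → 1 (borrow)
  0-0-1 → 1 (borrow)
  0-0-1 → 1 (borrow)
  1-0-1 → 0
  0-1 → 1 (borrow)
  1-0-1 → 0
  0-1 → 1 (borrow)
  1-1-1 → 1 (borrow)
  0-0-1 → 1 (borrow)
  1-0-1 → 0
  1-0 → 1
  0-0 → 0
  1-1 → 0
  1-0 → 1
  1-0 → 1
  1-0 → 1
  1-1 → 0

0b111001011101011110010110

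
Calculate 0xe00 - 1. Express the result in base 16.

0xdff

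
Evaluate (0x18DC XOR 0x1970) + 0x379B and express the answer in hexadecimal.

0x3947

First 0x18DC XOR 0x1970 = 0x01AC.
Add column by column in base 16, right to left:
  C+B = 7 carry 1
  A+9+1 = 4 carry 1
  1+7+1 = 9
  0+3 = 3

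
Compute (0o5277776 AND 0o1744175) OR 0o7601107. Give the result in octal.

0o7645177

0o5277776 AND 0o1744175 = 0o1244174.
Then OR with 0o7601107.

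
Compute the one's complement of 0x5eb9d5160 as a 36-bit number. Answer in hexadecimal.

Each hex digit d becomes f−d:
  5→a, e→1, b→4, 9→6, d→2, 5→a, 1→e, 6→9, 0→f

0xa1462ae9f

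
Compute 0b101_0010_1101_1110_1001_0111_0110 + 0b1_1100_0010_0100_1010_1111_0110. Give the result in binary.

0b110111100000011010001101100

Add column by column in base 2, right to left:
  0+0 = 0
  1+1 = 0 carry 1
  1+1+1 = 1 carry 1
  0+0+1 = 1
  1+1 = 0 carry 1
  1+1+1 = 1 carry 1
  1+1+1 = 1 carry 1
  0+1+1 = 0 carry 1
  1+0+1 = 0 carry 1
  0+1+1 = 0 carry 1
  0+0+1 = 1
  1+1 = 0 carry 1
  0+0+1 = 1
  1+0 = 1
  1+1 = 0 carry 1
  1+0+1 = 0 carry 1
  1+0+1 = 0 carry 1
  0+1+1 = 0 carry 1
  1+0+1 = 0 carry 1
  1+0+1 = 0 carry 1
  0+0+1 = 1
  1+0 = 1
  0+1 = 1
  0+1 = 1
  1+1 = 0 carry 1
  0+0+1 = 1
  1+0 = 1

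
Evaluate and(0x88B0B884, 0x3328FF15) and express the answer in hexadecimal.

AND each hex digit independently (no carries):
  8&3=0, 8&3=0, B&2=2, 0&8=0, B&F=B, 8&F=8, 8&1=0, 4&5=4

0x0020B804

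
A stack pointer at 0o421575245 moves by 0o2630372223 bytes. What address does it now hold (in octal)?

0o3252167470

Add column by column in base 8, right to left:
  5+3 = 0 carry 1
  4+2+1 = 7
  2+2 = 4
  5+2 = 7
  7+7 = 6 carry 1
  5+3+1 = 1 carry 1
  1+0+1 = 2
  2+3 = 5
  4+6 = 2 carry 1
  0+2+1 = 3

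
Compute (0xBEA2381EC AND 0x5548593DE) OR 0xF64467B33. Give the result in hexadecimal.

0xBEA2381EC AND 0x5548593DE = 0x1400181CC.
Then OR with 0xF64467B33.

0xF6447FBFF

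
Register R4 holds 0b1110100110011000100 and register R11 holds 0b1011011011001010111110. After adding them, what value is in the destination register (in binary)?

0b1101001111111110000010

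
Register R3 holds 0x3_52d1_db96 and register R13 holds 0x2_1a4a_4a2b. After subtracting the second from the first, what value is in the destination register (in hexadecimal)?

Subtract column by column in base 16:
  6-b → b (borrow)
  9-2-1 → 6
  b-a → 1
  d-4 → 9
  1-a → 7 (borrow)
  d-4-1 → 8
  2-a → 8 (borrow)
  5-1-1 → 3
  3-2 → 1

0x13887916b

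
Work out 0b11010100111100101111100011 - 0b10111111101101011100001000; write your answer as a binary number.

0b10101001111010011011011

Subtract column by column in base 2:
  1-0 → 1
  1-0 → 1
  0-0 → 0
  0-1 → 1 (borrow)
  0-0-1 → 1 (borrow)
  1-0-1 → 0
  1-0 → 1
  1-0 → 1
  1-1 → 0
  1-1 → 0
  0-1 → 1 (borrow)
  1-0-1 → 0
  0-1 → 1 (borrow)
  0-0-1 → 1 (borrow)
  1-1-1 → 1 (borrow)
  1-1-1 → 1 (borrow)
  1-0-1 → 0
  1-1 → 0
  0-1 → 1 (borrow)
  0-1-1 → 0 (borrow)
  1-1-1 → 1 (borrow)
  0-1-1 → 0 (borrow)
  1-1-1 → 1 (borrow)
  0-1-1 → 0 (borrow)
  1-0-1 → 0
  1-1 → 0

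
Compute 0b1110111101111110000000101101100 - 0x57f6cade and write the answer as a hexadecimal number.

0b1110111101111110000000101101100 = 0x77bf016c in hexadecimal.
Subtract column by column in base 16:
  c-e → e (borrow)
  6-d-1 → 8 (borrow)
  1-a-1 → 6 (borrow)
  0-c-1 → 3 (borrow)
  f-6-1 → 8
  b-f → c (borrow)
  7-7-1 → f (borrow)
  7-5-1 → 1

0x1fc8368e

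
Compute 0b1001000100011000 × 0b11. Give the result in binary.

0b11011001101001000

Multiply each base-2 digit by 3, carrying:
  0×3 = 0 → write 0
  0×3 = 0 → write 0
  0×3 = 0 → write 0
  1×3 = 3 → write 1 carry 1
  1×3+1 = 4 → write 0 carry 2
  0×3+2 = 2 → write 0 carry 1
  0×3+1 = 1 → write 1
  0×3 = 0 → write 0
  1×3 = 3 → write 1 carry 1
  0×3+1 = 1 → write 1
  0×3 = 0 → write 0
  0×3 = 0 → write 0
  1×3 = 3 → write 1 carry 1
  0×3+1 = 1 → write 1
  0×3 = 0 → write 0
  1×3 = 3 → write 1 carry 1
  remaining carry: 1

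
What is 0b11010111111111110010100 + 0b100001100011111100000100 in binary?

0b111100100011111010011000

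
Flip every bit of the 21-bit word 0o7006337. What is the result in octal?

Each oct digit d becomes 7−d:
  7→0, 0→7, 0→7, 6→1, 3→4, 3→4, 7→0

0o0771440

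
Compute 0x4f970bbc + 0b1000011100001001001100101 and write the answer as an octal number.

0o12051217041

0x4f970bbc = 0o11745605674 in octal.
0b1000011100001001001100101 = 0o103411145 in octal.
Add column by column in base 8, right to left:
  4+5 = 1 carry 1
  7+4+1 = 4 carry 1
  6+1+1 = 0 carry 1
  5+1+1 = 7
  0+1 = 1
  6+4 = 2 carry 1
  5+3+1 = 1 carry 1
  4+0+1 = 5
  7+1 = 0 carry 1
  1+0+1 = 2
  1+0 = 1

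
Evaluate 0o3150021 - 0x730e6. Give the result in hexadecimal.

0o3150021 = 0xcd011 in hexadecimal.
Subtract column by column in base 16:
  1-6 → b (borrow)
  1-e-1 → 2 (borrow)
  0-0-1 → f (borrow)
  d-3-1 → 9
  c-7 → 5

0x59f2b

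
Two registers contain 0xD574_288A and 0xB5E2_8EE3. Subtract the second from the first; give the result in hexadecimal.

Subtract column by column in base 16:
  A-3 → 7
  8-E → A (borrow)
  8-E-1 → 9 (borrow)
  2-8-1 → 9 (borrow)
  4-2-1 → 1
  7-E → 9 (borrow)
  5-5-1 → F (borrow)
  D-B-1 → 1

0x1F9199A7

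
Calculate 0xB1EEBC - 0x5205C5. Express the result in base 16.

0x5FE8F7

Subtract column by column in base 16:
  C-5 → 7
  B-C → F (borrow)
  E-5-1 → 8
  E-0 → E
  1-2 → F (borrow)
  B-5-1 → 5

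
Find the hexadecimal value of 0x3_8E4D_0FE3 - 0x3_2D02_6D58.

0x614AA28B

Subtract column by column in base 16:
  3-8 → B (borrow)
  E-5-1 → 8
  F-D → 2
  0-6 → A (borrow)
  D-2-1 → A
  4-0 → 4
  E-D → 1
  8-2 → 6
  3-3 → 0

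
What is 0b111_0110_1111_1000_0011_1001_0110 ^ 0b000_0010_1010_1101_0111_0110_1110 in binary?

XOR bit by bit (1 where the bits differ):
  111011011111000001110010110
^ 000001010101101011101101110
= 111010001010101010011111000

0b111010001010101010011111000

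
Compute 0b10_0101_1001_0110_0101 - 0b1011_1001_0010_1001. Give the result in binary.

Subtract column by column in base 2:
  1-1 → 0
  0-0 → 0
  1-0 → 1
  0-1 → 1 (borrow)
  0-0-1 → 1 (borrow)
  1-1-1 → 1 (borrow)
  1-0-1 → 0
  0-0 → 0
  1-1 → 0
  0-0 → 0
  0-0 → 0
  1-1 → 0
  1-1 → 0
  0-1 → 1 (borrow)
  1-0-1 → 0
  0-1 → 1 (borrow)
  0-0-1 → 1 (borrow)
  1-0-1 → 0

0b11010000000111100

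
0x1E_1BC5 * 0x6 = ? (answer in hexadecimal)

Multiply each base-16 digit by 6, carrying:
  5×6 = 30 → write E carry 1
  C×6+1 = 73 → write 9 carry 4
  B×6+4 = 70 → write 6 carry 4
  1×6+4 = 10 → write A
  E×6 = 84 → write 4 carry 5
  1×6+5 = 11 → write B

0xB4A69E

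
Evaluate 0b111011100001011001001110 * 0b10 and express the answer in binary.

0b1110111000010110010011100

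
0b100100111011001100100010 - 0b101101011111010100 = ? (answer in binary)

Subtract column by column in base 2:
  0-0 → 0
  1-0 → 1
  0-1 → 1 (borrow)
  0-0-1 → 1 (borrow)
  0-1-1 → 0 (borrow)
  1-0-1 → 0
  0-1 → 1 (borrow)
  0-1-1 → 0 (borrow)
  1-1-1 → 1 (borrow)
  1-1-1 → 1 (borrow)
  0-1-1 → 0 (borrow)
  0-0-1 → 1 (borrow)
  1-1-1 → 1 (borrow)
  1-0-1 → 0
  0-1 → 1 (borrow)
  1-1-1 → 1 (borrow)
  1-0-1 → 0
  1-1 → 0
  0-0 → 0
  0-0 → 0
  1-0 → 1
  0-0 → 0
  0-0 → 0
  1-0 → 1

0b100100001101101101001110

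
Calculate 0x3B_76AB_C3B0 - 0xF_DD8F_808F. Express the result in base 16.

Subtract column by column in base 16:
  0-F → 1 (borrow)
  B-8-1 → 2
  3-0 → 3
  C-8 → 4
  B-F → C (borrow)
  A-8-1 → 1
  6-D → 9 (borrow)
  7-D-1 → 9 (borrow)
  B-F-1 → B (borrow)
  3-0-1 → 2

0x2B991C4321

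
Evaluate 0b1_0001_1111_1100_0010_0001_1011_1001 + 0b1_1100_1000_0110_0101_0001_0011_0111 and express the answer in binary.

0b101110100000100111001011110000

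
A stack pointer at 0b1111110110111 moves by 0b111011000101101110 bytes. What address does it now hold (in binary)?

0b111101000100100101

Add column by column in base 2, right to left:
  1+0 = 1
  1+1 = 0 carry 1
  1+1+1 = 1 carry 1
  0+1+1 = 0 carry 1
  1+0+1 = 0 carry 1
  1+1+1 = 1 carry 1
  0+1+1 = 0 carry 1
  1+0+1 = 0 carry 1
  1+1+1 = 1 carry 1
  1+0+1 = 0 carry 1
  1+0+1 = 0 carry 1
  1+0+1 = 0 carry 1
  1+1+1 = 1 carry 1
  0+1+1 = 0 carry 1
  0+0+1 = 1
  0+1 = 1
  0+1 = 1
  0+1 = 1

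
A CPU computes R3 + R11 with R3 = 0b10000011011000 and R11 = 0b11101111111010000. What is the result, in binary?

Add column by column in base 2, right to left:
  0+0 = 0
  0+0 = 0
  0+0 = 0
  1+0 = 1
  1+1 = 0 carry 1
  0+0+1 = 1
  1+1 = 0 carry 1
  1+1+1 = 1 carry 1
  0+1+1 = 0 carry 1
  0+1+1 = 0 carry 1
  0+1+1 = 0 carry 1
  0+1+1 = 0 carry 1
  0+1+1 = 0 carry 1
  1+0+1 = 0 carry 1
  0+1+1 = 0 carry 1
  0+1+1 = 0 carry 1
  0+1+1 = 0 carry 1
  final carry 1

0b100000000010101000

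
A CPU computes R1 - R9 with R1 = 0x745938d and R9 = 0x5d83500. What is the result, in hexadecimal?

0x16d5e8d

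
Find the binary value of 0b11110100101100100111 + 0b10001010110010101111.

0b101111111011111010110

Add column by column in base 2, right to left:
  1+1 = 0 carry 1
  1+1+1 = 1 carry 1
  1+1+1 = 1 carry 1
  0+1+1 = 0 carry 1
  0+0+1 = 1
  1+1 = 0 carry 1
  0+0+1 = 1
  0+1 = 1
  1+0 = 1
  1+0 = 1
  0+1 = 1
  1+1 = 0 carry 1
  0+0+1 = 1
  0+1 = 1
  1+0 = 1
  0+1 = 1
  1+0 = 1
  1+0 = 1
  1+0 = 1
  1+1 = 0 carry 1
  final carry 1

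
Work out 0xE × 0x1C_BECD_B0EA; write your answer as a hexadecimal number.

Multiply each base-16 digit by 14, carrying:
  A×14 = 140 → write C carry 8
  E×14+8 = 204 → write C carry 12
  0×14+12 = 12 → write C
  B×14 = 154 → write A carry 9
  D×14+9 = 191 → write F carry 11
  C×14+11 = 179 → write 3 carry 11
  E×14+11 = 207 → write F carry 12
  B×14+12 = 166 → write 6 carry 10
  C×14+10 = 178 → write 2 carry 11
  1×14+11 = 25 → write 9 carry 1
  remaining carry: 1

0x1926F3FACCC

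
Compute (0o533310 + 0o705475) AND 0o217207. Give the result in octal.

Add column by column in base 8, right to left:
  0+5 = 5
  1+7 = 0 carry 1
  3+4+1 = 0 carry 1
  3+5+1 = 1 carry 1
  3+0+1 = 4
  5+7 = 4 carry 1
  final carry 1
Sum = 0o1441005; now AND with 0o217207:
  1&0=0, 4&2=0, 4&1=0, 1&7=1, 0&2=0, 0&0=0, 5&7=5

0o1005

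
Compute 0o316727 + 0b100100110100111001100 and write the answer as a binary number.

0b101000000011110100011

0o316727 = 0b11001110111010111 in binary.
Add column by column in base 2, right to left:
  1+0 = 1
  1+0 = 1
  1+1 = 0 carry 1
  0+1+1 = 0 carry 1
  1+0+1 = 0 carry 1
  0+0+1 = 1
  1+1 = 0 carry 1
  1+1+1 = 1 carry 1
  1+1+1 = 1 carry 1
  0+0+1 = 1
  1+0 = 1
  1+1 = 0 carry 1
  1+0+1 = 0 carry 1
  0+1+1 = 0 carry 1
  0+1+1 = 0 carry 1
  1+0+1 = 0 carry 1
  1+0+1 = 0 carry 1
  0+1+1 = 0 carry 1
  0+0+1 = 1
  0+0 = 0
  0+1 = 1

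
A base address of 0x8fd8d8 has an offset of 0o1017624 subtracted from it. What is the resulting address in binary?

0b100010111011100101000100

0x8fd8d8 = 0b100011111101100011011000 in binary.
0o1017624 = 0b1000001111110010100 in binary.
Subtract column by column in base 2:
  0-0 → 0
  0-0 → 0
  0-1 → 1 (borrow)
  1-0-1 → 0
  1-1 → 0
  0-0 → 0
  1-0 → 1
  1-1 → 0
  0-1 → 1 (borrow)
  0-1-1 → 0 (borrow)
  0-1-1 → 0 (borrow)
  1-1-1 → 1 (borrow)
  1-1-1 → 1 (borrow)
  0-0-1 → 1 (borrow)
  1-0-1 → 0
  1-0 → 1
  1-0 → 1
  1-0 → 1
  1-1 → 0
  1-0 → 1
  0-0 → 0
  0-0 → 0
  0-0 → 0
  1-0 → 1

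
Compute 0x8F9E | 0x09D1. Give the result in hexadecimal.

OR each hex digit independently (no carries):
  8|0=8, F|9=F, 9|D=D, E|1=F

0x8FDF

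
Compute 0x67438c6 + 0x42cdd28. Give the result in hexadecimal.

0xaa115ee

Add column by column in base 16, right to left:
  6+8 = e
  c+2 = e
  8+d = 5 carry 1
  3+d+1 = 1 carry 1
  4+c+1 = 1 carry 1
  7+2+1 = a
  6+4 = a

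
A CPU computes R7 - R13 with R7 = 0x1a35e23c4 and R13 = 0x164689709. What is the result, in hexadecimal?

0x3ef58cbb

Subtract column by column in base 16:
  4-9 → b (borrow)
  c-0-1 → b
  3-7 → c (borrow)
  2-9-1 → 8 (borrow)
  e-8-1 → 5
  5-6 → f (borrow)
  3-4-1 → e (borrow)
  a-6-1 → 3
  1-1 → 0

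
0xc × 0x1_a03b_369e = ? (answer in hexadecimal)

0x1382c68f68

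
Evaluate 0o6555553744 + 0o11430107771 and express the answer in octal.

0o20205663735

Add column by column in base 8, right to left:
  4+1 = 5
  4+7 = 3 carry 1
  7+7+1 = 7 carry 1
  3+7+1 = 3 carry 1
  5+0+1 = 6
  5+1 = 6
  5+0 = 5
  5+3 = 0 carry 1
  5+4+1 = 2 carry 1
  6+1+1 = 0 carry 1
  0+1+1 = 2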